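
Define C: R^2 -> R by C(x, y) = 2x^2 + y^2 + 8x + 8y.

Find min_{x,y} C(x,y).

C(x,y) separates as P(x) + Q(y), so its minimum is min P + min Q.
P'(x) = 4x + 8 vanishes at x ∈ {-2}; Q'(y) = 2y + 8 vanishes at y ∈ {-4}.
Local minima of P (where P''>0): P(-2)=-8. Local minima of Q: Q(-4)=-16.
So the global minimum of C is P(-2) + Q(-4) = -8 − 16 = -24, attained at (-2, -4).

-24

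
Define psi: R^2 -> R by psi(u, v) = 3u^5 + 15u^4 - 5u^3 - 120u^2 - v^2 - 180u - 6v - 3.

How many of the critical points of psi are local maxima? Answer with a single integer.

psi separates as a function of u plus a function of v, so ∇psi=0 decouples.
∂psi/∂u = 15(u - 2)(u + 1)(u + 2)(u + 3) = 0 at u ∈ {-3, -2, -1, 2}; ∂psi/∂v = -2(v + 3) = 0 at v ∈ {-3}.
The Hessian is diagonal: diag(psi_uu, psi_vv). Second derivatives: psi_uu(-3)=-150, psi_uu(-2)=60, psi_uu(-1)=-90, psi_uu(2)=900; psi_vv(-3)=-2.
Local maxima occur where both diagonal entries negative: (-3, -3), (-1, -3). Count: 2.

2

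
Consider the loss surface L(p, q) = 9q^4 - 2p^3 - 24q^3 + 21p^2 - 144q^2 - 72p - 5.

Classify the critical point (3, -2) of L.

The mixed partial ∂²L/∂p∂q is 0, so the Hessian at any point is diag(L_pp, L_qq) = diag(6(-2p + 7), 36(3q^2 - 4q - 8)).
At (3, -2): H = diag(6, 432).
Both eigenvalues are positive, so H is positive definite: a local minimum.

local minimum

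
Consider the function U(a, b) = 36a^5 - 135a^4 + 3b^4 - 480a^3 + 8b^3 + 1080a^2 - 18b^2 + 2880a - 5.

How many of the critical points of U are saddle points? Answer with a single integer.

U separates as a function of a plus a function of b, so ∇U=0 decouples.
∂U/∂a = 180(a - 4)(a - 2)(a + 1)(a + 2) = 0 at a ∈ {-2, -1, 2, 4}; ∂U/∂b = 12b(b - 1)(b + 3) = 0 at b ∈ {-3, 0, 1}.
The Hessian is diagonal: diag(U_aa, U_bb). Second derivatives: U_aa(-2)=-4320, U_aa(-1)=2700, U_aa(2)=-4320, U_aa(4)=10800; U_bb(-3)=144, U_bb(0)=-36, U_bb(1)=48.
Saddle points occur where the two diagonal entries have opposite signs: (-2, -3), (-2, 1), (-1, 0), (2, -3), (2, 1), (4, 0). Count: 6.

6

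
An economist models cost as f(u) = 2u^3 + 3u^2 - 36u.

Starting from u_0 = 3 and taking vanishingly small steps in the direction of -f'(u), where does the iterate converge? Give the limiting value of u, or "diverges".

f'(u) = 6(u - 2)(u + 3), so f'(3) = 36.
Gradient descent moves in the -f' direction, i.e. u is decreasing.
The nearest critical point in that direction is u = 2, where f'' = 30 > 0 (a local minimum). The iterate converges there.

2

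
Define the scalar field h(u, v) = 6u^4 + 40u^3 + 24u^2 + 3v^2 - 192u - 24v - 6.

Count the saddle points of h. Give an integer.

1

h separates as a function of u plus a function of v, so ∇h=0 decouples.
∂h/∂u = 24(u - 1)(u + 2)(u + 4) = 0 at u ∈ {-4, -2, 1}; ∂h/∂v = 6(v - 4) = 0 at v ∈ {4}.
The Hessian is diagonal: diag(h_uu, h_vv). Second derivatives: h_uu(-4)=240, h_uu(-2)=-144, h_uu(1)=360; h_vv(4)=6.
Saddle points occur where the two diagonal entries have opposite signs: (-2, 4). Count: 1.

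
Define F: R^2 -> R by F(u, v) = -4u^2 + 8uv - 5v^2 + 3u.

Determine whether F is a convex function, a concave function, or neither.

F is quadratic, so its Hessian is the constant matrix H = [[-8, 8], [8, -10]].
det(H) = 16, tr(H) = -18.
det(H) > 0 and tr(H) < 0, so H is negative definite everywhere: concave.

concave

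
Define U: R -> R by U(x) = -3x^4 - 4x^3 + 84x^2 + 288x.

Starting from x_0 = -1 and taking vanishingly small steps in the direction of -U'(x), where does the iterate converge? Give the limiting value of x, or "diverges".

U'(x) = -12(x - 4)(x + 2)(x + 3), so U'(-1) = 120.
Gradient descent moves in the -U' direction, i.e. x is decreasing.
The nearest critical point in that direction is x = -2, where U'' = 72 > 0 (a local minimum). The iterate converges there.

-2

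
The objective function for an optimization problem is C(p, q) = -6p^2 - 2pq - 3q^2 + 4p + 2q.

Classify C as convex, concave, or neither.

C is quadratic, so its Hessian is the constant matrix H = [[-12, -2], [-2, -6]].
det(H) = 68, tr(H) = -18.
det(H) > 0 and tr(H) < 0, so H is negative definite everywhere: concave.

concave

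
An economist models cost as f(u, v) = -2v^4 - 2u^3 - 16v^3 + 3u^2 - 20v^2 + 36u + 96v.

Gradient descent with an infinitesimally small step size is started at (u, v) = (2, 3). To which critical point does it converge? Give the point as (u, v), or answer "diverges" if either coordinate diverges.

diverges

f is separable, so gradient descent decouples: u follows -∂f/∂u, v follows -∂f/∂v.
∂f/∂u = -6(u - 3)(u + 2); at u=2 this is 24, so u decreases.
∂f/∂v = -8(v - 1)(v + 3)(v + 4); at v=3 this is -672, so v increases.
The v-coordinate has no critical point in that direction and runs off to infinity.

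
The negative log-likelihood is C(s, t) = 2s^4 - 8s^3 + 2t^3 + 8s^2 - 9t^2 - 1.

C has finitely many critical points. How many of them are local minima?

C separates as a function of s plus a function of t, so ∇C=0 decouples.
∂C/∂s = 8s(s - 2)(s - 1) = 0 at s ∈ {0, 1, 2}; ∂C/∂t = 6t(t - 3) = 0 at t ∈ {0, 3}.
The Hessian is diagonal: diag(C_ss, C_tt). Second derivatives: C_ss(0)=16, C_ss(1)=-8, C_ss(2)=16; C_tt(0)=-18, C_tt(3)=18.
Local minima occur where both diagonal entries positive: (0, 3), (2, 3). Count: 2.

2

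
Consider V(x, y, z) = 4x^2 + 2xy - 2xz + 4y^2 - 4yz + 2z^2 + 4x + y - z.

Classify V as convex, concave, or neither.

convex

V is quadratic, so its Hessian is the constant matrix H = [[8, 2, -2], [2, 8, -4], [-2, -4, 4]].
Leading principal minors: 8, 60, 112.
All positive ⇒ H ≻ 0 ⇒ convex.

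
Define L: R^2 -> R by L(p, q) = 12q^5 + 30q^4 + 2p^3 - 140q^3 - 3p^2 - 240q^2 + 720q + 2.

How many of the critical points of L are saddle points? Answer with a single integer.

L separates as a function of p plus a function of q, so ∇L=0 decouples.
∂L/∂p = 6p(p - 1) = 0 at p ∈ {0, 1}; ∂L/∂q = 60(q - 2)(q - 1)(q + 2)(q + 3) = 0 at q ∈ {-3, -2, 1, 2}.
The Hessian is diagonal: diag(L_pp, L_qq). Second derivatives: L_pp(0)=-6, L_pp(1)=6; L_qq(-3)=-1200, L_qq(-2)=720, L_qq(1)=-720, L_qq(2)=1200.
Saddle points occur where the two diagonal entries have opposite signs: (0, -2), (0, 2), (1, -3), (1, 1). Count: 4.

4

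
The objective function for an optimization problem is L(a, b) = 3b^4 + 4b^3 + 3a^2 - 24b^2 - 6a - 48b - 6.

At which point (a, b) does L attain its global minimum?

L(a,b) separates as P(a) + Q(b) − 6, so its minimum is min P + min Q − 6.
P'(a) = 6a - 6 vanishes at a ∈ {1}; Q'(b) = 12(b - 2)(b + 1)(b + 2) vanishes at b ∈ {-2, -1, 2}.
Local minima of P (where P''>0): P(1)=-3. Local minima of Q: Q(-2)=16, Q(2)=-112.
So the global minimum of L is P(1) + Q(2) − 6 = -3 − 112 − 6 = -121, attained at (1, 2).

(1, 2)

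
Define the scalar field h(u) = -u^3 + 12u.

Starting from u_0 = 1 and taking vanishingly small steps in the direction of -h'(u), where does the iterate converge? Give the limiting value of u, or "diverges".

-2

h'(u) = -3(u - 2)(u + 2), so h'(1) = 9.
Gradient descent moves in the -h' direction, i.e. u is decreasing.
The nearest critical point in that direction is u = -2, where h'' = 12 > 0 (a local minimum). The iterate converges there.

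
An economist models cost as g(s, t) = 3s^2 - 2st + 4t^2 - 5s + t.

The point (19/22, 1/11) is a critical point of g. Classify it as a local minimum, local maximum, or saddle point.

local minimum

The Hessian of g is constant: H = [[6, -2], [-2, 8]].
det(H) = 6·8 − (-2)² = 44.
det(H) > 0 and tr(H) = 14 > 0, so H is positive definite and the point is a local minimum.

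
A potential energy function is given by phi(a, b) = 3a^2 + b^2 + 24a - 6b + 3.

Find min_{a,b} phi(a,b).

phi(a,b) separates as P(a) + Q(b) + 3, so its minimum is min P + min Q + 3.
P'(a) = 6a + 24 vanishes at a ∈ {-4}; Q'(b) = 2b - 6 vanishes at b ∈ {3}.
Local minima of P (where P''>0): P(-4)=-48. Local minima of Q: Q(3)=-9.
So the global minimum of phi is P(-4) + Q(3) + 3 = -48 − 9 + 3 = -54, attained at (-4, 3).

-54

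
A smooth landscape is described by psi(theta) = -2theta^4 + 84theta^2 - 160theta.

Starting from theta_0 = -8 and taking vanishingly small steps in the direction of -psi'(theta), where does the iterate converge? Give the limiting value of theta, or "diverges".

psi'(theta) = -8(theta - 4)(theta - 1)(theta + 5), so psi'(-8) = 2592.
Gradient descent moves in the -psi' direction, i.e. theta is decreasing.
There is no critical point below theta=-8, and psi' keeps the same sign, so the iterate runs off to −∞.

diverges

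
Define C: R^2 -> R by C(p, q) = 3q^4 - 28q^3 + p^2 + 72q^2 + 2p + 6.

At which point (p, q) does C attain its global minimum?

C(p,q) separates as A(p) + B(q) + 6, so its minimum is min A + min B + 6.
A'(p) = 2p + 2 vanishes at p ∈ {-1}; B'(q) = 12q(q - 4)(q - 3) vanishes at q ∈ {0, 3, 4}.
Local minima of A (where A''>0): A(-1)=-1. Local minima of B: B(0)=0, B(4)=128.
So the global minimum of C is A(-1) + B(0) + 6 = -1 + 0 + 6 = 5, attained at (-1, 0).

(-1, 0)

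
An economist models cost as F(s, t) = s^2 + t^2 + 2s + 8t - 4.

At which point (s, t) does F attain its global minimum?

(-1, -4)

F(s,t) separates as P(s) + Q(t) − 4, so its minimum is min P + min Q − 4.
P'(s) = 2s + 2 vanishes at s ∈ {-1}; Q'(t) = 2(t + 4) vanishes at t ∈ {-4}.
Local minima of P (where P''>0): P(-1)=-1. Local minima of Q: Q(-4)=-16.
So the global minimum of F is P(-1) + Q(-4) − 4 = -1 − 16 − 4 = -21, attained at (-1, -4).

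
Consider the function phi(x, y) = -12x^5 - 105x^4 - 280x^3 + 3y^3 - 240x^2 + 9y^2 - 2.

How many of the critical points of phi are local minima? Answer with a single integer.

2

phi separates as a function of x plus a function of y, so ∇phi=0 decouples.
∂phi/∂x = -60x(x + 1)(x + 2)(x + 4) = 0 at x ∈ {-4, -2, -1, 0}; ∂phi/∂y = 9y(y + 2) = 0 at y ∈ {-2, 0}.
The Hessian is diagonal: diag(phi_xx, phi_yy). Second derivatives: phi_xx(-4)=1440, phi_xx(-2)=-240, phi_xx(-1)=180, phi_xx(0)=-480; phi_yy(-2)=-18, phi_yy(0)=18.
Local minima occur where both diagonal entries positive: (-4, 0), (-1, 0). Count: 2.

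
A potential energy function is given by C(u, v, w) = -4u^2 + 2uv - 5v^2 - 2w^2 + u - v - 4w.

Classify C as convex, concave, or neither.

concave

C is quadratic, so its Hessian is the constant matrix H = [[-8, 2, 0], [2, -10, 0], [0, 0, -4]].
Leading principal minors: -8, 76, -304.
Signs alternate −, +, − ⇒ H ≺ 0 ⇒ concave.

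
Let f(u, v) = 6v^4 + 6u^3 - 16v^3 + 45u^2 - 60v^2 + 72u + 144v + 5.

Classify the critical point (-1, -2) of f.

local minimum

The mixed partial ∂²f/∂u∂v is 0, so the Hessian at any point is diag(f_uu, f_vv) = diag(18(2u + 5), 24(3v^2 - 4v - 5)).
At (-1, -2): H = diag(54, 360).
Both eigenvalues are positive, so H is positive definite: a local minimum.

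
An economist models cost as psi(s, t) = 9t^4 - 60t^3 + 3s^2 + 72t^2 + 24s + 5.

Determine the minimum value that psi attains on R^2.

psi(s,t) separates as P(s) + Q(t) + 5, so its minimum is min P + min Q + 5.
P'(s) = 6s + 24 vanishes at s ∈ {-4}; Q'(t) = 36t(t - 4)(t - 1) vanishes at t ∈ {0, 1, 4}.
Local minima of P (where P''>0): P(-4)=-48. Local minima of Q: Q(0)=0, Q(4)=-384.
So the global minimum of psi is P(-4) + Q(4) + 5 = -48 − 384 + 5 = -427, attained at (-4, 4).

-427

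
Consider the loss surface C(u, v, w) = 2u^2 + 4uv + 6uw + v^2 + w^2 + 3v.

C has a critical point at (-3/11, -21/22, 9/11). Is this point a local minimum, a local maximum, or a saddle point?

saddle point

The Hessian is constant: H = [[4, 4, 6], [4, 2, 0], [6, 0, 2]].
Leading principal minors: Δ₁ = 4, Δ₂ = -8, Δ₃ = -88.
The minors fit neither the all-positive nor the alternating-sign pattern, so H is indefinite: a saddle point.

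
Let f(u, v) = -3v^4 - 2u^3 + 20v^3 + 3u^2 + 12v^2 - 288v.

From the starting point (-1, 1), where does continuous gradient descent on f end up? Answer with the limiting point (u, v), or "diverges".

(0, 3)

f is separable, so gradient descent decouples: u follows -∂f/∂u, v follows -∂f/∂v.
∂f/∂u = -6u(u - 1); at u=-1 this is -12, so u increases.
∂f/∂v = -12(v - 4)(v - 3)(v + 2); at v=1 this is -216, so v increases.
u converges to its nearest critical value 0 (a local min of the u-part); v converges to 3. The iterate converges to (0, 3).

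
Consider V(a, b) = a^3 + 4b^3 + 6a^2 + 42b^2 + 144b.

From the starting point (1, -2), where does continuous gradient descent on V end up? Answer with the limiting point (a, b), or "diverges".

V is separable, so gradient descent decouples: a follows -∂V/∂a, b follows -∂V/∂b.
∂V/∂a = 3a(a + 4); at a=1 this is 15, so a decreases.
∂V/∂b = 12(b + 3)(b + 4); at b=-2 this is 24, so b decreases.
a converges to its nearest critical value 0 (a local min of the a-part); b converges to -3. The iterate converges to (0, -3).

(0, -3)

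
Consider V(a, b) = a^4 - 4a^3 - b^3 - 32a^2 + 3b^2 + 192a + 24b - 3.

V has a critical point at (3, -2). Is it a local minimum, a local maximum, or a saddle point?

The mixed partial ∂²V/∂a∂b is 0, so the Hessian at any point is diag(V_aa, V_bb) = diag(4(3a^2 - 6a - 16), 6(-b + 1)).
At (3, -2): H = diag(-28, 18).
The eigenvalues have opposite signs, so H is indefinite: a saddle point.

saddle point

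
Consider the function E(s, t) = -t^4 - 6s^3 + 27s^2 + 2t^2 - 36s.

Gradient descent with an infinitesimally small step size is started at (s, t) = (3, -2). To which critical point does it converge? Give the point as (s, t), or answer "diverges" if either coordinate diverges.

diverges

E is separable, so gradient descent decouples: s follows -∂E/∂s, t follows -∂E/∂t.
∂E/∂s = -18(s - 2)(s - 1); at s=3 this is -36, so s increases.
∂E/∂t = -4t(t - 1)(t + 1); at t=-2 this is 24, so t decreases.
The s-coordinate has no critical point in that direction and runs off to infinity.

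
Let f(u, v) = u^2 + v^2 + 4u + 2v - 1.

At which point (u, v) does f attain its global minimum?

(-2, -1)

f(u,v) separates as P(u) + Q(v) − 1, so its minimum is min P + min Q − 1.
P'(u) = 2u + 4 vanishes at u ∈ {-2}; Q'(v) = 2v + 2 vanishes at v ∈ {-1}.
Local minima of P (where P''>0): P(-2)=-4. Local minima of Q: Q(-1)=-1.
So the global minimum of f is P(-2) + Q(-1) − 1 = -4 − 1 − 1 = -6, attained at (-2, -1).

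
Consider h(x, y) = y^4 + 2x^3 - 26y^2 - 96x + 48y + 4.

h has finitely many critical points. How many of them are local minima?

2

h separates as a function of x plus a function of y, so ∇h=0 decouples.
∂h/∂x = 6(x - 4)(x + 4) = 0 at x ∈ {-4, 4}; ∂h/∂y = 4(y - 3)(y - 1)(y + 4) = 0 at y ∈ {-4, 1, 3}.
The Hessian is diagonal: diag(h_xx, h_yy). Second derivatives: h_xx(-4)=-48, h_xx(4)=48; h_yy(-4)=140, h_yy(1)=-40, h_yy(3)=56.
Local minima occur where both diagonal entries positive: (4, -4), (4, 3). Count: 2.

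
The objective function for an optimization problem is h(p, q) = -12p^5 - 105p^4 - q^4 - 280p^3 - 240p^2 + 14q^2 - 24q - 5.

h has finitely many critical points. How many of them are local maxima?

h separates as a function of p plus a function of q, so ∇h=0 decouples.
∂h/∂p = -60p(p + 1)(p + 2)(p + 4) = 0 at p ∈ {-4, -2, -1, 0}; ∂h/∂q = -4(q - 2)(q - 1)(q + 3) = 0 at q ∈ {-3, 1, 2}.
The Hessian is diagonal: diag(h_pp, h_qq). Second derivatives: h_pp(-4)=1440, h_pp(-2)=-240, h_pp(-1)=180, h_pp(0)=-480; h_qq(-3)=-80, h_qq(1)=16, h_qq(2)=-20.
Local maxima occur where both diagonal entries negative: (-2, -3), (-2, 2), (0, -3), (0, 2). Count: 4.

4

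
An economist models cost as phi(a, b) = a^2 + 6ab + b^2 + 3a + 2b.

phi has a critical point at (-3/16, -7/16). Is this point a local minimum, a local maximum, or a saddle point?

saddle point

The Hessian of phi is constant: H = [[2, 6], [6, 2]].
det(H) = 2·2 − 6² = -32.
Since det(H) < 0, H is indefinite and the critical point is a saddle point.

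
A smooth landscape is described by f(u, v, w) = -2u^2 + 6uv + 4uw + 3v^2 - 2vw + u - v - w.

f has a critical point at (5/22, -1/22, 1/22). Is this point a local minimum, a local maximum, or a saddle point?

The Hessian is constant: H = [[-4, 6, 4], [6, 6, -2], [4, -2, 0]].
Leading principal minors: Δ₁ = -4, Δ₂ = -60, Δ₃ = -176.
The minors fit neither the all-positive nor the alternating-sign pattern, so H is indefinite: a saddle point.

saddle point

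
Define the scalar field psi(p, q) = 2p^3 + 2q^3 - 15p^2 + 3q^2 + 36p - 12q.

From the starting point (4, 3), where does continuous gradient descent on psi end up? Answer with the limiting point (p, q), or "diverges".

(3, 1)

psi is separable, so gradient descent decouples: p follows -∂psi/∂p, q follows -∂psi/∂q.
∂psi/∂p = 6(p - 3)(p - 2); at p=4 this is 12, so p decreases.
∂psi/∂q = 6(q - 1)(q + 2); at q=3 this is 60, so q decreases.
p converges to its nearest critical value 3 (a local min of the p-part); q converges to 1. The iterate converges to (3, 1).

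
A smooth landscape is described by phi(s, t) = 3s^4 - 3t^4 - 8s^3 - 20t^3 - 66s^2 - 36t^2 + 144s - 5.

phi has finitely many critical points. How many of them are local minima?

phi separates as a function of s plus a function of t, so ∇phi=0 decouples.
∂phi/∂s = 12(s - 4)(s - 1)(s + 3) = 0 at s ∈ {-3, 1, 4}; ∂phi/∂t = -12t(t + 2)(t + 3) = 0 at t ∈ {-3, -2, 0}.
The Hessian is diagonal: diag(phi_ss, phi_tt). Second derivatives: phi_ss(-3)=336, phi_ss(1)=-144, phi_ss(4)=252; phi_tt(-3)=-36, phi_tt(-2)=24, phi_tt(0)=-72.
Local minima occur where both diagonal entries positive: (-3, -2), (4, -2). Count: 2.

2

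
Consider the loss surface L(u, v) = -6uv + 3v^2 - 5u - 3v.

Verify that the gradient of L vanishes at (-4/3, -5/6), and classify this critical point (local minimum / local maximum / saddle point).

saddle point

∇L = (-6v - 5, -6u + 6v - 3); substituting (-4/3, -5/6) gives ∇L = (0, 0), so (-4/3, -5/6) is indeed a critical point.
The Hessian of L is constant: H = [[0, -6], [-6, 6]].
det(H) = 0·6 − (-6)² = -36.
Since det(H) < 0, H is indefinite and the critical point is a saddle point.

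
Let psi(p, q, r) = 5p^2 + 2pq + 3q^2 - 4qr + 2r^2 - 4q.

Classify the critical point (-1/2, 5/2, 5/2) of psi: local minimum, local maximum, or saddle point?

local minimum

The Hessian is constant: H = [[10, 2, 0], [2, 6, -4], [0, -4, 4]].
Leading principal minors: Δ₁ = 10, Δ₂ = 56, Δ₃ = 64.
All leading minors are positive, so H is positive definite: a local minimum.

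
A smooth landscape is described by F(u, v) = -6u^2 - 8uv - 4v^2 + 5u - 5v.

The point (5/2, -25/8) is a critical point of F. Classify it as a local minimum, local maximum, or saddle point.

local maximum

The Hessian of F is constant: H = [[-12, -8], [-8, -8]].
det(H) = (-12)·(-8) − (-8)² = 32.
det(H) > 0 and tr(H) = -20 < 0, so H is negative definite and the point is a local maximum.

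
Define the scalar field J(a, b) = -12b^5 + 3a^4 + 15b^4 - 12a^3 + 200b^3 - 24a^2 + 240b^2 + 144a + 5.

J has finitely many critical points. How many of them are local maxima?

J separates as a function of a plus a function of b, so ∇J=0 decouples.
∂J/∂a = 12(a - 3)(a - 2)(a + 2) = 0 at a ∈ {-2, 2, 3}; ∂J/∂b = -60b(b - 4)(b + 1)(b + 2) = 0 at b ∈ {-2, -1, 0, 4}.
The Hessian is diagonal: diag(J_aa, J_bb). Second derivatives: J_aa(-2)=240, J_aa(2)=-48, J_aa(3)=60; J_bb(-2)=720, J_bb(-1)=-300, J_bb(0)=480, J_bb(4)=-7200.
Local maxima occur where both diagonal entries negative: (2, -1), (2, 4). Count: 2.

2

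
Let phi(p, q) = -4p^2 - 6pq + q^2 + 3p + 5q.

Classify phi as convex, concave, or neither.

neither

phi is quadratic, so its Hessian is the constant matrix H = [[-8, -6], [-6, 2]].
det(H) = -52, tr(H) = -6.
det(H) < 0, so H is indefinite: neither convex nor concave.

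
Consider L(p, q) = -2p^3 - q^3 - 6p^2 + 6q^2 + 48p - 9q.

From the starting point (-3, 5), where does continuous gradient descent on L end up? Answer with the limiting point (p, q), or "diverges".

L is separable, so gradient descent decouples: p follows -∂L/∂p, q follows -∂L/∂q.
∂L/∂p = -6(p - 2)(p + 4); at p=-3 this is 30, so p decreases.
∂L/∂q = -3(q - 3)(q - 1); at q=5 this is -24, so q increases.
The q-coordinate has no critical point in that direction and runs off to infinity.

diverges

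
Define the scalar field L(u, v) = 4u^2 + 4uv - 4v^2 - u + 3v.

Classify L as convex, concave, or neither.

neither

L is quadratic, so its Hessian is the constant matrix H = [[8, 4], [4, -8]].
det(H) = -80, tr(H) = 0.
det(H) < 0, so H is indefinite: neither convex nor concave.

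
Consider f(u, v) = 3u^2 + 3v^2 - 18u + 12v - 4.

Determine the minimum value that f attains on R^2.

f(u,v) separates as P(u) + Q(v) − 4, so its minimum is min P + min Q − 4.
P'(u) = 6u - 18 vanishes at u ∈ {3}; Q'(v) = 6v + 12 vanishes at v ∈ {-2}.
Local minima of P (where P''>0): P(3)=-27. Local minima of Q: Q(-2)=-12.
So the global minimum of f is P(3) + Q(-2) − 4 = -27 − 12 − 4 = -43, attained at (3, -2).

-43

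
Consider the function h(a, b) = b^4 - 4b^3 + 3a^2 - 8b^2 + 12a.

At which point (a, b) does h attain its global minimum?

(-2, 4)

h(a,b) separates as P(a) + Q(b), so its minimum is min P + min Q.
P'(a) = 6a + 12 vanishes at a ∈ {-2}; Q'(b) = 4b(b - 4)(b + 1) vanishes at b ∈ {-1, 0, 4}.
Local minima of P (where P''>0): P(-2)=-12. Local minima of Q: Q(-1)=-3, Q(4)=-128.
So the global minimum of h is P(-2) + Q(4) = -12 − 128 = -140, attained at (-2, 4).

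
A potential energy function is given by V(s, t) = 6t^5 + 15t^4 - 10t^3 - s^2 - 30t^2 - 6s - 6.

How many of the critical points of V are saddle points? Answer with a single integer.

V separates as a function of s plus a function of t, so ∇V=0 decouples.
∂V/∂s = -2(s + 3) = 0 at s ∈ {-3}; ∂V/∂t = 30t(t - 1)(t + 1)(t + 2) = 0 at t ∈ {-2, -1, 0, 1}.
The Hessian is diagonal: diag(V_ss, V_tt). Second derivatives: V_ss(-3)=-2; V_tt(-2)=-180, V_tt(-1)=60, V_tt(0)=-60, V_tt(1)=180.
Saddle points occur where the two diagonal entries have opposite signs: (-3, -1), (-3, 1). Count: 2.

2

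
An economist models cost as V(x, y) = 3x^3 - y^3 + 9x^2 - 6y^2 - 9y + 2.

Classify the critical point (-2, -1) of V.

The mixed partial ∂²V/∂x∂y is 0, so the Hessian at any point is diag(V_xx, V_yy) = diag(18(x + 1), -6(y + 2)).
At (-2, -1): H = diag(-18, -6).
Both eigenvalues are negative, so H is negative definite: a local maximum.

local maximum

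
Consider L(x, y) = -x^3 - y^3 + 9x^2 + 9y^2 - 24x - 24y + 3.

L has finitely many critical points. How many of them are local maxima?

L separates as a function of x plus a function of y, so ∇L=0 decouples.
∂L/∂x = -3(x - 4)(x - 2) = 0 at x ∈ {2, 4}; ∂L/∂y = -3(y - 4)(y - 2) = 0 at y ∈ {2, 4}.
The Hessian is diagonal: diag(L_xx, L_yy). Second derivatives: L_xx(2)=6, L_xx(4)=-6; L_yy(2)=6, L_yy(4)=-6.
Local maxima occur where both diagonal entries negative: (4, 4). Count: 1.

1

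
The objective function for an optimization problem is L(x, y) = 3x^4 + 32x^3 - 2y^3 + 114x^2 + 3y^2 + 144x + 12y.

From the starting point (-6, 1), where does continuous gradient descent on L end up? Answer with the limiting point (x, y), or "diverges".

(-4, -1)

L is separable, so gradient descent decouples: x follows -∂L/∂x, y follows -∂L/∂y.
∂L/∂x = 12(x + 1)(x + 3)(x + 4); at x=-6 this is -360, so x increases.
∂L/∂y = -6(y - 2)(y + 1); at y=1 this is 12, so y decreases.
x converges to its nearest critical value -4 (a local min of the x-part); y converges to -1. The iterate converges to (-4, -1).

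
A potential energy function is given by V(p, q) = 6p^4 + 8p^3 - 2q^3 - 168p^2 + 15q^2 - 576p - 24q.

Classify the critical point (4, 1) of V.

local minimum

The mixed partial ∂²V/∂p∂q is 0, so the Hessian at any point is diag(V_pp, V_qq) = diag(24(3p^2 + 2p - 14), 6(-2q + 5)).
At (4, 1): H = diag(1008, 18).
Both eigenvalues are positive, so H is positive definite: a local minimum.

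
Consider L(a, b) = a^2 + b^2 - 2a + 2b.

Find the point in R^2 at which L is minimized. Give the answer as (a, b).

(1, -1)

L(a,b) separates as P(a) + Q(b), so its minimum is min P + min Q.
P'(a) = 2a - 2 vanishes at a ∈ {1}; Q'(b) = 2b + 2 vanishes at b ∈ {-1}.
Local minima of P (where P''>0): P(1)=-1. Local minima of Q: Q(-1)=-1.
So the global minimum of L is P(1) + Q(-1) = -1 − 1 = -2, attained at (1, -1).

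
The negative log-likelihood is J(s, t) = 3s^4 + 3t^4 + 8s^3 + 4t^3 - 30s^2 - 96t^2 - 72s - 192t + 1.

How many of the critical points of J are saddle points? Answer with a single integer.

4

J separates as a function of s plus a function of t, so ∇J=0 decouples.
∂J/∂s = 12(s - 2)(s + 1)(s + 3) = 0 at s ∈ {-3, -1, 2}; ∂J/∂t = 12(t - 4)(t + 1)(t + 4) = 0 at t ∈ {-4, -1, 4}.
The Hessian is diagonal: diag(J_ss, J_tt). Second derivatives: J_ss(-3)=120, J_ss(-1)=-72, J_ss(2)=180; J_tt(-4)=288, J_tt(-1)=-180, J_tt(4)=480.
Saddle points occur where the two diagonal entries have opposite signs: (-3, -1), (-1, -4), (-1, 4), (2, -1). Count: 4.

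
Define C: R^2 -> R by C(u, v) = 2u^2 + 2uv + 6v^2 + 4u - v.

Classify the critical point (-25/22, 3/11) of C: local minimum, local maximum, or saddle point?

local minimum

The Hessian of C is constant: H = [[4, 2], [2, 12]].
det(H) = 4·12 − 2² = 44.
det(H) > 0 and tr(H) = 16 > 0, so H is positive definite and the point is a local minimum.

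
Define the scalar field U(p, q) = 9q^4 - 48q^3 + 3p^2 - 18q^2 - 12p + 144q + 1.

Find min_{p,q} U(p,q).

U(p,q) separates as A(p) + B(q) + 1, so its minimum is min A + min B + 1.
A'(p) = 6p - 12 vanishes at p ∈ {2}; B'(q) = 36(q - 4)(q - 1)(q + 1) vanishes at q ∈ {-1, 1, 4}.
Local minima of A (where A''>0): A(2)=-12. Local minima of B: B(-1)=-105, B(4)=-480.
So the global minimum of U is A(2) + B(4) + 1 = -12 − 480 + 1 = -491, attained at (2, 4).

-491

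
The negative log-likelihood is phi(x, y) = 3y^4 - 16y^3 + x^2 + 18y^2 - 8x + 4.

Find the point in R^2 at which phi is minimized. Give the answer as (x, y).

phi(x,y) separates as P(x) + Q(y) + 4, so its minimum is min P + min Q + 4.
P'(x) = 2x - 8 vanishes at x ∈ {4}; Q'(y) = 12y(y - 3)(y - 1) vanishes at y ∈ {0, 1, 3}.
Local minima of P (where P''>0): P(4)=-16. Local minima of Q: Q(0)=0, Q(3)=-27.
So the global minimum of phi is P(4) + Q(3) + 4 = -16 − 27 + 4 = -39, attained at (4, 3).

(4, 3)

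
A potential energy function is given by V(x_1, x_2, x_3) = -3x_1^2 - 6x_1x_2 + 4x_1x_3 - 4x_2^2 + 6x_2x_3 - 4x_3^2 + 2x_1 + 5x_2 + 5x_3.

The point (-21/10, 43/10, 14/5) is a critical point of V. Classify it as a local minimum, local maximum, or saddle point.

The Hessian is constant: H = [[-6, -6, 4], [-6, -8, 6], [4, 6, -8]].
Leading principal minors: Δ₁ = -6, Δ₂ = 12, Δ₃ = -40.
The minors alternate sign starting negative (−, +, −), so H is negative definite: a local maximum.

local maximum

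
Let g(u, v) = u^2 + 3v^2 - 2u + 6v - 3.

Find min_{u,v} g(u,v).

g(u,v) separates as P(u) + Q(v) − 3, so its minimum is min P + min Q − 3.
P'(u) = 2u - 2 vanishes at u ∈ {1}; Q'(v) = 6v + 6 vanishes at v ∈ {-1}.
Local minima of P (where P''>0): P(1)=-1. Local minima of Q: Q(-1)=-3.
So the global minimum of g is P(1) + Q(-1) − 3 = -1 − 3 − 3 = -7, attained at (1, -1).

-7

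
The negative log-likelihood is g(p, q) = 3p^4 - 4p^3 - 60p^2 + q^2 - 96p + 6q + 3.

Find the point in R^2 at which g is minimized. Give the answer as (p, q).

(4, -3)

g(p,q) separates as A(p) + B(q) + 3, so its minimum is min A + min B + 3.
A'(p) = 12(p - 4)(p + 1)(p + 2) vanishes at p ∈ {-2, -1, 4}; B'(q) = 2q + 6 vanishes at q ∈ {-3}.
Local minima of A (where A''>0): A(-2)=32, A(4)=-832. Local minima of B: B(-3)=-9.
So the global minimum of g is A(4) + B(-3) + 3 = -832 − 9 + 3 = -838, attained at (4, -3).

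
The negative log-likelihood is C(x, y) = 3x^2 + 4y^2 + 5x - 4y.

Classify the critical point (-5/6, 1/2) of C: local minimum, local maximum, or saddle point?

local minimum

The Hessian of C is constant: H = [[6, 0], [0, 8]].
det(H) = 6·8 − 0² = 48.
det(H) > 0 and tr(H) = 14 > 0, so H is positive definite and the point is a local minimum.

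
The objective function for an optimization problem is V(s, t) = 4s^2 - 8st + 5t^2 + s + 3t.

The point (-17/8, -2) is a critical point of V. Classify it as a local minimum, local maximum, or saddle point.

local minimum

The Hessian of V is constant: H = [[8, -8], [-8, 10]].
det(H) = 8·10 − (-8)² = 16.
det(H) > 0 and tr(H) = 18 > 0, so H is positive definite and the point is a local minimum.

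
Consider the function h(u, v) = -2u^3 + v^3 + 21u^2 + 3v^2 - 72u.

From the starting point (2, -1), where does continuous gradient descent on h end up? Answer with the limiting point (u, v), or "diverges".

(3, 0)

h is separable, so gradient descent decouples: u follows -∂h/∂u, v follows -∂h/∂v.
∂h/∂u = -6(u - 4)(u - 3); at u=2 this is -12, so u increases.
∂h/∂v = 3v(v + 2); at v=-1 this is -3, so v increases.
u converges to its nearest critical value 3 (a local min of the u-part); v converges to 0. The iterate converges to (3, 0).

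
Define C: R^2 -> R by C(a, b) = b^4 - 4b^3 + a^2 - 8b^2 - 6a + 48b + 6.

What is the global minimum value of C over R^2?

-83

C(a,b) separates as P(a) + Q(b) + 6, so its minimum is min P + min Q + 6.
P'(a) = 2a - 6 vanishes at a ∈ {3}; Q'(b) = 4(b - 3)(b - 2)(b + 2) vanishes at b ∈ {-2, 2, 3}.
Local minima of P (where P''>0): P(3)=-9. Local minima of Q: Q(-2)=-80, Q(3)=45.
So the global minimum of C is P(3) + Q(-2) + 6 = -9 − 80 + 6 = -83, attained at (3, -2).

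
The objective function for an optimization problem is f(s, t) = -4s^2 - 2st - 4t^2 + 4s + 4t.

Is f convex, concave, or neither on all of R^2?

f is quadratic, so its Hessian is the constant matrix H = [[-8, -2], [-2, -8]].
det(H) = 60, tr(H) = -16.
det(H) > 0 and tr(H) < 0, so H is negative definite everywhere: concave.

concave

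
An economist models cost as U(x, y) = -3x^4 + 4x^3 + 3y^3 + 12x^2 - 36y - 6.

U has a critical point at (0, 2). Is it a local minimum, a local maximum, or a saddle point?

The mixed partial ∂²U/∂x∂y is 0, so the Hessian at any point is diag(U_xx, U_yy) = diag(12(-3x^2 + 2x + 2), 18y).
At (0, 2): H = diag(24, 36).
Both eigenvalues are positive, so H is positive definite: a local minimum.

local minimum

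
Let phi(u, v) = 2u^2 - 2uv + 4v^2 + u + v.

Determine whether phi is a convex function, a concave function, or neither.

convex

phi is quadratic, so its Hessian is the constant matrix H = [[4, -2], [-2, 8]].
det(H) = 28, tr(H) = 12.
det(H) > 0 and tr(H) > 0, so H is positive definite everywhere: convex.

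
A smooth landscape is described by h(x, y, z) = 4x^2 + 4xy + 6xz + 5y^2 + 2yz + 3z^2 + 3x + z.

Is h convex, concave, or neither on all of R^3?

convex

h is quadratic, so its Hessian is the constant matrix H = [[8, 4, 6], [4, 10, 2], [6, 2, 6]].
Leading principal minors: 8, 64, 88.
All positive ⇒ H ≻ 0 ⇒ convex.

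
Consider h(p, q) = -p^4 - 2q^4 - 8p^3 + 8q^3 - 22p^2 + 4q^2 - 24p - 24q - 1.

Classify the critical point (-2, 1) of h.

local minimum

The mixed partial ∂²h/∂p∂q is 0, so the Hessian at any point is diag(h_pp, h_qq) = diag(-4(3p^2 + 12p + 11), 8(-3q^2 + 6q + 1)).
At (-2, 1): H = diag(4, 32).
Both eigenvalues are positive, so H is positive definite: a local minimum.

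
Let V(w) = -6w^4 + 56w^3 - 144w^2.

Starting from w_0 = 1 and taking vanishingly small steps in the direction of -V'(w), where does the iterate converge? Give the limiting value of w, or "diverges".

3

V'(w) = -24w(w - 4)(w - 3), so V'(1) = -144.
Gradient descent moves in the -V' direction, i.e. w is increasing.
The nearest critical point in that direction is w = 3, where V'' = 72 > 0 (a local minimum). The iterate converges there.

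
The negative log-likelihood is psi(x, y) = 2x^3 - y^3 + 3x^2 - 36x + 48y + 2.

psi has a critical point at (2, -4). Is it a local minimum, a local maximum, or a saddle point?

The mixed partial ∂²psi/∂x∂y is 0, so the Hessian at any point is diag(psi_xx, psi_yy) = diag(6(2x + 1), -6y).
At (2, -4): H = diag(30, 24).
Both eigenvalues are positive, so H is positive definite: a local minimum.

local minimum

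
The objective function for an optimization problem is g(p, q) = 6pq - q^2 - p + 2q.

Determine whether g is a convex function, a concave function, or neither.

neither

g is quadratic, so its Hessian is the constant matrix H = [[0, 6], [6, -2]].
det(H) = -36, tr(H) = -2.
det(H) < 0, so H is indefinite: neither convex nor concave.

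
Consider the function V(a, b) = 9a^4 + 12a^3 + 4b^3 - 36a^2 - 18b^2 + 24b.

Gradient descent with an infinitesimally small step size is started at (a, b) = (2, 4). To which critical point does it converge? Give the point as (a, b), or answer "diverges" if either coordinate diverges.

V is separable, so gradient descent decouples: a follows -∂V/∂a, b follows -∂V/∂b.
∂V/∂a = 36a(a - 1)(a + 2); at a=2 this is 288, so a decreases.
∂V/∂b = 12(b - 2)(b - 1); at b=4 this is 72, so b decreases.
a converges to its nearest critical value 1 (a local min of the a-part); b converges to 2. The iterate converges to (1, 2).

(1, 2)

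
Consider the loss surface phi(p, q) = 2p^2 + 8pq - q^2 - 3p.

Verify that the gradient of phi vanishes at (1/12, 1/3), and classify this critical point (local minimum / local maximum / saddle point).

saddle point

∇phi = (4p + 8q - 3, 8p - 2q); substituting (1/12, 1/3) gives ∇phi = (0, 0), so (1/12, 1/3) is indeed a critical point.
The Hessian of phi is constant: H = [[4, 8], [8, -2]].
det(H) = 4·(-2) − 8² = -72.
Since det(H) < 0, H is indefinite and the critical point is a saddle point.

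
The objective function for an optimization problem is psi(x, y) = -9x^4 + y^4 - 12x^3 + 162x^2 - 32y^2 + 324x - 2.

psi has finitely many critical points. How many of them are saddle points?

5

psi separates as a function of x plus a function of y, so ∇psi=0 decouples.
∂psi/∂x = -36(x - 3)(x + 1)(x + 3) = 0 at x ∈ {-3, -1, 3}; ∂psi/∂y = 4y(y - 4)(y + 4) = 0 at y ∈ {-4, 0, 4}.
The Hessian is diagonal: diag(psi_xx, psi_yy). Second derivatives: psi_xx(-3)=-432, psi_xx(-1)=288, psi_xx(3)=-864; psi_yy(-4)=128, psi_yy(0)=-64, psi_yy(4)=128.
Saddle points occur where the two diagonal entries have opposite signs: (-3, -4), (-3, 4), (-1, 0), (3, -4), (3, 4). Count: 5.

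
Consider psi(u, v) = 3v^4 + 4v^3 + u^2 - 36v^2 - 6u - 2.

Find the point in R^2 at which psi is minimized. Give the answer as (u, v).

(3, -3)

psi(u,v) separates as P(u) + Q(v) − 2, so its minimum is min P + min Q − 2.
P'(u) = 2u - 6 vanishes at u ∈ {3}; Q'(v) = 12v(v - 2)(v + 3) vanishes at v ∈ {-3, 0, 2}.
Local minima of P (where P''>0): P(3)=-9. Local minima of Q: Q(-3)=-189, Q(2)=-64.
So the global minimum of psi is P(3) + Q(-3) − 2 = -9 − 189 − 2 = -200, attained at (3, -3).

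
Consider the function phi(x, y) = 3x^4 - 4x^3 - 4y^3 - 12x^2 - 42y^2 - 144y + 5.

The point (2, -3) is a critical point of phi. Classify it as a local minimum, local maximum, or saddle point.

The mixed partial ∂²phi/∂x∂y is 0, so the Hessian at any point is diag(phi_xx, phi_yy) = diag(12(3x^2 - 2x - 2), -12(2y + 7)).
At (2, -3): H = diag(72, -12).
The eigenvalues have opposite signs, so H is indefinite: a saddle point.

saddle point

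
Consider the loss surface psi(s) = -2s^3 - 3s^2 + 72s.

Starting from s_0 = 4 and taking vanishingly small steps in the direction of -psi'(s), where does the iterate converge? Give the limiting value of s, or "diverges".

psi'(s) = -6(s - 3)(s + 4), so psi'(4) = -48.
Gradient descent moves in the -psi' direction, i.e. s is increasing.
There is no critical point above s=4, and psi' keeps the same sign, so the iterate runs off to +∞.

diverges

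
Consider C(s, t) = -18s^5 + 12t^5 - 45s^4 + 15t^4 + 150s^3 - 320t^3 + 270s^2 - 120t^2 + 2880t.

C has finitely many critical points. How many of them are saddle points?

C separates as a function of s plus a function of t, so ∇C=0 decouples.
∂C/∂s = -90s(s - 2)(s + 1)(s + 3) = 0 at s ∈ {-3, -1, 0, 2}; ∂C/∂t = 60(t - 3)(t - 2)(t + 2)(t + 4) = 0 at t ∈ {-4, -2, 2, 3}.
The Hessian is diagonal: diag(C_ss, C_tt). Second derivatives: C_ss(-3)=2700, C_ss(-1)=-540, C_ss(0)=540, C_ss(2)=-2700; C_tt(-4)=-5040, C_tt(-2)=2400, C_tt(2)=-1440, C_tt(3)=2100.
Saddle points occur where the two diagonal entries have opposite signs: (-3, -4), (-3, 2), (-1, -2), (-1, 3), (0, -4), (0, 2), (2, -2), (2, 3). Count: 8.

8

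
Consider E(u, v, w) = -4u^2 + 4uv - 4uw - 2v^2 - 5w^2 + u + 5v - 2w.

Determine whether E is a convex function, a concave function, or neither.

E is quadratic, so its Hessian is the constant matrix H = [[-8, 4, -4], [4, -4, 0], [-4, 0, -10]].
Leading principal minors: -8, 16, -96.
Signs alternate −, +, − ⇒ H ≺ 0 ⇒ concave.

concave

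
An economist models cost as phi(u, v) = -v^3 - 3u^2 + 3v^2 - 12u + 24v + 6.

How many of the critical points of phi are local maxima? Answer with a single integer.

phi separates as a function of u plus a function of v, so ∇phi=0 decouples.
∂phi/∂u = -6(u + 2) = 0 at u ∈ {-2}; ∂phi/∂v = -3(v - 4)(v + 2) = 0 at v ∈ {-2, 4}.
The Hessian is diagonal: diag(phi_uu, phi_vv). Second derivatives: phi_uu(-2)=-6; phi_vv(-2)=18, phi_vv(4)=-18.
Local maxima occur where both diagonal entries negative: (-2, 4). Count: 1.

1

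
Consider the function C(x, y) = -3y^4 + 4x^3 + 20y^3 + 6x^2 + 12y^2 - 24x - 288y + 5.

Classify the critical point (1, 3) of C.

local minimum

The mixed partial ∂²C/∂x∂y is 0, so the Hessian at any point is diag(C_xx, C_yy) = diag(12(2x + 1), 12(-3y^2 + 10y + 2)).
At (1, 3): H = diag(36, 60).
Both eigenvalues are positive, so H is positive definite: a local minimum.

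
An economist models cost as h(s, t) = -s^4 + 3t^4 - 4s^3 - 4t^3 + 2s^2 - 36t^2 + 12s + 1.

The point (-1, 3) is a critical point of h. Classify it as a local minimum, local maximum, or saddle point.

The mixed partial ∂²h/∂s∂t is 0, so the Hessian at any point is diag(h_ss, h_tt) = diag(4(-3s^2 - 6s + 1), 12(3t^2 - 2t - 6)).
At (-1, 3): H = diag(16, 180).
Both eigenvalues are positive, so H is positive definite: a local minimum.

local minimum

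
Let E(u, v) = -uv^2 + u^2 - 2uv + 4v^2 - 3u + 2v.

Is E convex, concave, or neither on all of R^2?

The term -uv^2 is cubic, so the Hessian is not constant.
∂²E/∂v² = -2u + 8, which takes both signs as u varies (negative for sufficiently large u). A diagonal entry of the Hessian changing sign means the Hessian is neither positive- nor negative-semidefinite on all of R^2.

neither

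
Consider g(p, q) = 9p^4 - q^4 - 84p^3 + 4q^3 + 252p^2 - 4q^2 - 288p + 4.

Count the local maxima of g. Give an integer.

g separates as a function of p plus a function of q, so ∇g=0 decouples.
∂g/∂p = 36(p - 4)(p - 2)(p - 1) = 0 at p ∈ {1, 2, 4}; ∂g/∂q = -4q(q - 2)(q - 1) = 0 at q ∈ {0, 1, 2}.
The Hessian is diagonal: diag(g_pp, g_qq). Second derivatives: g_pp(1)=108, g_pp(2)=-72, g_pp(4)=216; g_qq(0)=-8, g_qq(1)=4, g_qq(2)=-8.
Local maxima occur where both diagonal entries negative: (2, 0), (2, 2). Count: 2.

2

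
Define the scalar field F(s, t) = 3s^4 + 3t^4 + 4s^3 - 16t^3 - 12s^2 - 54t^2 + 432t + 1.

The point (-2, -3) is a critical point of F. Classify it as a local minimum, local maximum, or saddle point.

The mixed partial ∂²F/∂s∂t is 0, so the Hessian at any point is diag(F_ss, F_tt) = diag(12(3s^2 + 2s - 2), 12(3t^2 - 8t - 9)).
At (-2, -3): H = diag(72, 504).
Both eigenvalues are positive, so H is positive definite: a local minimum.

local minimum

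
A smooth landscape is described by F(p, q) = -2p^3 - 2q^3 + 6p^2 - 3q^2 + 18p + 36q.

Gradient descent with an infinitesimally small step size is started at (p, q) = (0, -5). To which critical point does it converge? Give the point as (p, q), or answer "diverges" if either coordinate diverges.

(-1, -3)

F is separable, so gradient descent decouples: p follows -∂F/∂p, q follows -∂F/∂q.
∂F/∂p = -6(p - 3)(p + 1); at p=0 this is 18, so p decreases.
∂F/∂q = -6(q - 2)(q + 3); at q=-5 this is -84, so q increases.
p converges to its nearest critical value -1 (a local min of the p-part); q converges to -3. The iterate converges to (-1, -3).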